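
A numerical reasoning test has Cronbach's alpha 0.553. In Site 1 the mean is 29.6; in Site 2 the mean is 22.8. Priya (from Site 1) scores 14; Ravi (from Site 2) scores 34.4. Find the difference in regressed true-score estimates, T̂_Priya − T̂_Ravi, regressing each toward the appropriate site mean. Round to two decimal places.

-8.24

T̂_Priya = 0.553(14) + 0.447(29.6) = 20.9732
T̂_Ravi = 0.553(34.4) + 0.447(22.8) = 29.2148
Difference = 20.9732 − 29.2148 = -8.2416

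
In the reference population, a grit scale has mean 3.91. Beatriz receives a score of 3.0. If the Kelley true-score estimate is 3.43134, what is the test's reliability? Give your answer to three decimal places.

T̂ = ρX + (1 − ρ)μ  ⇒  T̂ − μ = ρ(X − μ)
ρ = (T̂ − μ)/(X − μ) = (3.43134 − 3.91) / (3.0 − 3.91) = -0.47866 / -0.91 = 0.52600

0.526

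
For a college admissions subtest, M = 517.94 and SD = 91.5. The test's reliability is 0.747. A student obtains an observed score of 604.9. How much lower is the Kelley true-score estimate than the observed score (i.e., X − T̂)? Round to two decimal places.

T̂ = 0.747(604.9) + 0.253(517.94) = 451.8603 + 131.03882 = 582.8991 → 582.899
X − T̂ = 604.9 − 582.899 = 22.001 → 22.00

22.00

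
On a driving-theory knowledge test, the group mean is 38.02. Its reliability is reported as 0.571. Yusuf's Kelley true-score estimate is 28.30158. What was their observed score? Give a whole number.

T̂ = ρX + (1 − ρ)μ  ⇒  X = (T̂ − (1 − ρ)μ) / ρ
X = (28.30158 − 0.429 × 38.02) / 0.571 = (28.30158 − 16.31058) / 0.571 = 11.99100 / 0.571 = 21.00

21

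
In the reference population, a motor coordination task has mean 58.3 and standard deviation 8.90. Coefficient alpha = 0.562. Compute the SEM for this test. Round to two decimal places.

5.89

SEM = SD · √(1 − ρ) = 8.90 × √0.438 = 8.90 × 0.6618 = 5.890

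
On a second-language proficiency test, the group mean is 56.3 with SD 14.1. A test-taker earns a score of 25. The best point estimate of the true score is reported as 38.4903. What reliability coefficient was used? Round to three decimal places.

0.569

T̂ = ρX + (1 − ρ)μ  ⇒  T̂ − μ = ρ(X − μ)
ρ = (T̂ − μ)/(X − μ) = (38.4903 − 56.3) / (25 − 56.3) = -17.8097 / -31.3 = 0.56900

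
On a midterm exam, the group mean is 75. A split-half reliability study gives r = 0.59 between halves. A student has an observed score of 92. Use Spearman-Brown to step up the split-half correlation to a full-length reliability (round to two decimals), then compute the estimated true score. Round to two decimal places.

Spearman-Brown: ρ = 2r/(1 + r) = 2(0.59)/(1 + 0.59) = 1.180/1.59 = 0.7421 → 0.74
T̂ = 0.74(92) + 0.26(75) = 68.08 + 19.50 = 87.580 → 87.58

87.58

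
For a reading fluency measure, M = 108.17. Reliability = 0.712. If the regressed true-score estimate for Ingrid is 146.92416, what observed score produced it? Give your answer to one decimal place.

T̂ = ρX + (1 − ρ)μ  ⇒  X = (T̂ − (1 − ρ)μ) / ρ
X = (146.92416 − 0.288 × 108.17) / 0.712 = (146.92416 − 31.15296) / 0.712 = 115.77120 / 0.712 = 162.600

162.6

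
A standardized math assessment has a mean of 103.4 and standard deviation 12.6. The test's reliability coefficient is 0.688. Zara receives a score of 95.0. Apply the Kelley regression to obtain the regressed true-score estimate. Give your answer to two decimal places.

97.62

T̂ = 0.688(95.0) + 0.312(103.4) = 65.3600 + 32.2608 = 97.621 → 97.62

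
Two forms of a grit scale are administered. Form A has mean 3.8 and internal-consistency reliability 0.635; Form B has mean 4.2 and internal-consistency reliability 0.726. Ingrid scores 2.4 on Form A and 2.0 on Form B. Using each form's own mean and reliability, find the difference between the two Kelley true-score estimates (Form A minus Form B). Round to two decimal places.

0.31

T̂_A = 0.635(2.4) + 0.365(3.8) = 2.9110
T̂_B = 0.726(2.0) + 0.274(4.2) = 2.6028
T̂_A − T̂_B = 0.3082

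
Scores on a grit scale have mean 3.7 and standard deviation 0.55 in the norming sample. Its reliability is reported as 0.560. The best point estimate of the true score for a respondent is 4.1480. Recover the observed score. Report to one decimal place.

T̂ = ρX + (1 − ρ)μ  ⇒  X = (T̂ − (1 − ρ)μ) / ρ
X = (4.1480 − 0.440 × 3.7) / 0.560 = (4.1480 − 1.6280) / 0.560 = 2.5200 / 0.560 = 4.500

4.5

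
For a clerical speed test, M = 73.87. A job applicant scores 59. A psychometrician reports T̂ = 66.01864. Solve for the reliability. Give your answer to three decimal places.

0.528

T̂ = ρX + (1 − ρ)μ  ⇒  T̂ − μ = ρ(X − μ)
ρ = (T̂ − μ)/(X − μ) = (66.01864 − 73.87) / (59 − 73.87) = -7.85136 / -14.87 = 0.52800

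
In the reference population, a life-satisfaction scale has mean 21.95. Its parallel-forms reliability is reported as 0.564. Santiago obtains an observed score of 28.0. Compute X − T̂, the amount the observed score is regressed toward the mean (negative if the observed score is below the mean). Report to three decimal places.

T̂ = 0.564(28.0) + 0.436(21.95) = 15.7920 + 9.57020 = 25.36220 → 25.3622
X − T̂ = 28.0 − 25.3622 = 2.6378 → 2.638

2.638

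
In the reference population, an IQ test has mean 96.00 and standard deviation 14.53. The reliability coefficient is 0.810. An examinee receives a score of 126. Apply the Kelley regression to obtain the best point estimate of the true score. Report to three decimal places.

Weight the observed score by reliability and the mean by (1 − reliability): T̂ = 0.810·126 + 0.190·96.00 = 102.060 + 18.24000 = 120.3000.

120.300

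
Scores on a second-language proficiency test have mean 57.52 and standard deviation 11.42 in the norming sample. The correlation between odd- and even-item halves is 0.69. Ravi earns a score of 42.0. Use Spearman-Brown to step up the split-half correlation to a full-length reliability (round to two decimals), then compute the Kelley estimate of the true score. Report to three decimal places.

44.794

Spearman-Brown: ρ = 2r/(1 + r) = 2(0.69)/(1 + 0.69) = 1.380/1.69 = 0.8166 → 0.82
T̂ = 0.82(42.0) + 0.18(57.52) = 34.440 + 10.3536 = 44.7936 → 44.794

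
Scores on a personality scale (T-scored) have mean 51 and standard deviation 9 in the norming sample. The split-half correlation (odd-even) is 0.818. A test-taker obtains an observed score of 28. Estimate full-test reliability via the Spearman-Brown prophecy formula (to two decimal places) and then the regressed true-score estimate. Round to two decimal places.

Spearman-Brown: ρ = 2r/(1 + r) = 2(0.818)/(1 + 0.818) = 1.6360/1.818 = 0.8999 → 0.90
Regress the observed score toward the mean by the unreliability: T̂ = 0.90·28 + 0.10·51 = 25.20 + 5.10 = 30.300.

30.30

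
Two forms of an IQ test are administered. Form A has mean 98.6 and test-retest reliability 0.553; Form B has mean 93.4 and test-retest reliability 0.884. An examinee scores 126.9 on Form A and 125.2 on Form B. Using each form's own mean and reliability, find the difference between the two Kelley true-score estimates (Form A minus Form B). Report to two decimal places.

T̂_A = 0.553(126.9) + 0.447(98.6) = 114.2499
T̂_B = 0.884(125.2) + 0.116(93.4) = 121.5112
T̂_A − T̂_B = -7.2613

-7.26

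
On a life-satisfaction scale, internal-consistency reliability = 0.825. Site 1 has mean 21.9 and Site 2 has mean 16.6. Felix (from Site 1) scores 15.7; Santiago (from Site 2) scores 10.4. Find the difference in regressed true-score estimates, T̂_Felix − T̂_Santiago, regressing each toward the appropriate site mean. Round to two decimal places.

5.30

T̂_Felix = 0.825(15.7) + 0.175(21.9) = 16.7850
T̂_Santiago = 0.825(10.4) + 0.175(16.6) = 11.4850
Difference = 16.7850 − 11.4850 = 5.3000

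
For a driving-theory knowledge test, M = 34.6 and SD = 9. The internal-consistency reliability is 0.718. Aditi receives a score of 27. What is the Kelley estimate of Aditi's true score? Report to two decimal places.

T̂ = ρX + (1 − ρ)μ
  = 0.718 × 27 + 0.282 × 34.6
  = 19.386 + 9.7572
  = 29.143
  ≈ 29.14

29.14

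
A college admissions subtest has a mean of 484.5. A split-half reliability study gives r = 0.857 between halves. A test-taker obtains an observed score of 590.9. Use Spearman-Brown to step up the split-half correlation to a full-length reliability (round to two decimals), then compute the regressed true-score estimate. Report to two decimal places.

582.39

Spearman-Brown: ρ = 2r/(1 + r) = 2(0.857)/(1 + 0.857) = 1.7140/1.857 = 0.9230 → 0.92
T̂ = 0.92(590.9) + 0.08(484.5) = 543.628 + 38.760 = 582.388 → 582.39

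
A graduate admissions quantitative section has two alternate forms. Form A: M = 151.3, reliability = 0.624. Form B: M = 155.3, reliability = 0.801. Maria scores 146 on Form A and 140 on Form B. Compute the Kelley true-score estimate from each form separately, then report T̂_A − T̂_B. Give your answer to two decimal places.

T̂_A = 0.624(146) + 0.376(151.3) = 147.9928
T̂_B = 0.801(140) + 0.199(155.3) = 143.0447
T̂_A − T̂_B = 4.9481

4.95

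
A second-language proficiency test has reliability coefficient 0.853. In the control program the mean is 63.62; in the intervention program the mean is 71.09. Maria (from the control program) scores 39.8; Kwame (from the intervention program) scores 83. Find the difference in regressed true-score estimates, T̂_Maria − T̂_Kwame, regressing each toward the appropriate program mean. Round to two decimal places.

T̂_Maria = 0.853(39.8) + 0.147(63.62) = 43.3015
T̂_Kwame = 0.853(83) + 0.147(71.09) = 81.2492
Difference = 43.3015 − 81.2492 = -37.9477

-37.95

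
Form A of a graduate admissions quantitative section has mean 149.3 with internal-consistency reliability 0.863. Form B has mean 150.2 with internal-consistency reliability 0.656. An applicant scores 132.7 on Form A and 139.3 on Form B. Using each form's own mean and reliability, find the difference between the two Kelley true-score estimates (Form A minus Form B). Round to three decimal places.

T̂_A = 0.863(132.7) + 0.137(149.3) = 134.97420
T̂_B = 0.656(139.3) + 0.344(150.2) = 143.04960
T̂_A − T̂_B = -8.07540

-8.075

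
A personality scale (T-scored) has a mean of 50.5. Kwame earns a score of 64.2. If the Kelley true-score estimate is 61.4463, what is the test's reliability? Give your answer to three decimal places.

0.799

T̂ = ρX + (1 − ρ)μ  ⇒  T̂ − μ = ρ(X − μ)
ρ = (T̂ − μ)/(X − μ) = (61.4463 − 50.5) / (64.2 − 50.5) = 10.9463 / 13.7 = 0.79900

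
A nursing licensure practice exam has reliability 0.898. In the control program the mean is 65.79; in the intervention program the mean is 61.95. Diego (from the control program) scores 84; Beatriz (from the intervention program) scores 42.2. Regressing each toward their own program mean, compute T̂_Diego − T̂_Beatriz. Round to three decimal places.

37.928

T̂_Diego = 0.898(84) + 0.102(65.79) = 82.14258
T̂_Beatriz = 0.898(42.2) + 0.102(61.95) = 44.21450
Difference = 82.14258 − 44.21450 = 37.92808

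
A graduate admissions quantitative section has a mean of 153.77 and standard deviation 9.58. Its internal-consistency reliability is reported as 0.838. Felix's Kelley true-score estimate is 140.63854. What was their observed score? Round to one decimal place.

T̂ = ρX + (1 − ρ)μ  ⇒  X = (T̂ − (1 − ρ)μ) / ρ
X = (140.63854 − 0.162 × 153.77) / 0.838 = (140.63854 − 24.91074) / 0.838 = 115.72780 / 0.838 = 138.100

138.1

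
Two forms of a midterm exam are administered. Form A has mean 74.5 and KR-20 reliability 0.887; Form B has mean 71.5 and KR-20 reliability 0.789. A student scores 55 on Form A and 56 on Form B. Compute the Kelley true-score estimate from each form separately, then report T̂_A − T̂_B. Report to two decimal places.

-2.07

T̂_A = 0.887(55) + 0.113(74.5) = 57.2035
T̂_B = 0.789(56) + 0.211(71.5) = 59.2705
T̂_A − T̂_B = -2.0670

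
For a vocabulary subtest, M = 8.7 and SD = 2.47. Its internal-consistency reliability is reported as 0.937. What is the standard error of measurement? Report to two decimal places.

SEM = SD · √(1 − ρ) = 2.47 × √0.063 = 2.47 × 0.2510 = 0.620

0.62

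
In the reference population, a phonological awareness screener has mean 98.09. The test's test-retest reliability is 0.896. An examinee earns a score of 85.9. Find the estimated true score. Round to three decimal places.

T̂ = 0.896(85.9) + 0.104(98.09) = 76.9664 + 10.20136 = 87.1678 → 87.168

87.168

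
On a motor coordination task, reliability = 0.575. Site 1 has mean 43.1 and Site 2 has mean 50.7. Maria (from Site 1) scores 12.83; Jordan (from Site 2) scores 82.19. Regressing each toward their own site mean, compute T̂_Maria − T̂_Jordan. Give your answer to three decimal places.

T̂_Maria = 0.575(12.83) + 0.425(43.1) = 25.69475
T̂_Jordan = 0.575(82.19) + 0.425(50.7) = 68.80675
Difference = 25.69475 − 68.80675 = -43.11200

-43.112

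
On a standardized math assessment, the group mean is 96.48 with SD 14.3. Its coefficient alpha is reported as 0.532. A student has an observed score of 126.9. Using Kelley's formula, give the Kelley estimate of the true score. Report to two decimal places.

T̂ = 0.532(126.9) + 0.468(96.48) = 67.5108 + 45.15264 = 112.663 → 112.66

112.66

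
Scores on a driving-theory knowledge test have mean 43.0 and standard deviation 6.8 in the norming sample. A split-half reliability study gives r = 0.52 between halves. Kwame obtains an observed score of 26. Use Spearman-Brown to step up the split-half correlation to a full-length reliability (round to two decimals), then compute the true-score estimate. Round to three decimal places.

31.440

Spearman-Brown: ρ = 2r/(1 + r) = 2(0.52)/(1 + 0.52) = 1.040/1.52 = 0.6842 → 0.68
Weight the observed score by reliability and the mean by (1 − reliability): T̂ = 0.68·26 + 0.32·43.0 = 17.68 + 13.760 = 31.4400.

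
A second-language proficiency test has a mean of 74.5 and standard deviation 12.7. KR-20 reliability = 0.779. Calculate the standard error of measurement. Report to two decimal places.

5.97

SEM = SD · √(1 − ρ) = 12.7 × √0.221 = 12.7 × 0.4701 = 5.970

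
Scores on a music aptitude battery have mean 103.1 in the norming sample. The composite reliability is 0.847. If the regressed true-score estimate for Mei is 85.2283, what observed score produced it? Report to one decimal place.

T̂ = ρX + (1 − ρ)μ  ⇒  X = (T̂ − (1 − ρ)μ) / ρ
X = (85.2283 − 0.153 × 103.1) / 0.847 = (85.2283 − 15.7743) / 0.847 = 69.4540 / 0.847 = 82.000

82.0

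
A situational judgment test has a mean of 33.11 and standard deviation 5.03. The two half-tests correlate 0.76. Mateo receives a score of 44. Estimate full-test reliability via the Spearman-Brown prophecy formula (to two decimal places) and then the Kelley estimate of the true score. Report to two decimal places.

42.48

Spearman-Brown: ρ = 2r/(1 + r) = 2(0.76)/(1 + 0.76) = 1.520/1.76 = 0.8636 → 0.86
T̂ = 0.86(44) + 0.14(33.11) = 37.84 + 4.6354 = 42.475 → 42.48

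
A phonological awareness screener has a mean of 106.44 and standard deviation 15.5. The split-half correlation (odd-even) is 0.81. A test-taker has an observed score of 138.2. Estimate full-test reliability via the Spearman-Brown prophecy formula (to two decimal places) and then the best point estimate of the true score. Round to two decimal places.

135.02

Spearman-Brown: ρ = 2r/(1 + r) = 2(0.81)/(1 + 0.81) = 1.620/1.81 = 0.8950 → 0.90
Regress the observed score toward the mean by the unreliability: T̂ = 0.90·138.2 + 0.10·106.44 = 124.380 + 10.6440 = 135.024.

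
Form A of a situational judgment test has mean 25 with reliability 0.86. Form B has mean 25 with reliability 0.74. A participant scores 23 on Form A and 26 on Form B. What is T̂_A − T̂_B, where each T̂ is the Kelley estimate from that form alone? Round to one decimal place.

-2.5

T̂_A = 0.86(23) + 0.14(25) = 23.280
T̂_B = 0.74(26) + 0.26(25) = 25.740
T̂_A − T̂_B = -2.460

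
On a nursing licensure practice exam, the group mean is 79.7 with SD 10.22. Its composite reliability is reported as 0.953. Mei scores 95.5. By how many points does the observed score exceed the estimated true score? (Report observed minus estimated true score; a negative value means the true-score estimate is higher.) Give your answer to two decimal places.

0.74

T̂ = 0.953(95.5) + 0.047(79.7) = 91.0115 + 3.7459 = 94.7574 → 94.757
X − T̂ = 95.5 − 94.757 = 0.743 → 0.74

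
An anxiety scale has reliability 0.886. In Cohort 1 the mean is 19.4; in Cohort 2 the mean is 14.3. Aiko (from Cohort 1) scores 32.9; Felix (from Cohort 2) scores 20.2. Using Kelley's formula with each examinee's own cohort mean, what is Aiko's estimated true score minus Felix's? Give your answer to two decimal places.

11.83

T̂_Aiko = 0.886(32.9) + 0.114(19.4) = 31.3610
T̂_Felix = 0.886(20.2) + 0.114(14.3) = 19.5274
Difference = 31.3610 − 19.5274 = 11.8336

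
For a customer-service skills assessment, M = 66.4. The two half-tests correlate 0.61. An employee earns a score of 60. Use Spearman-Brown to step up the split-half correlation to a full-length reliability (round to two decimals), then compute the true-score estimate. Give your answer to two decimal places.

Spearman-Brown: ρ = 2r/(1 + r) = 2(0.61)/(1 + 0.61) = 1.220/1.61 = 0.7578 → 0.76
Kelley's formula gives T̂ = 0.76·60 + 0.24·66.4 = 45.60 + 15.936 = 61.536.

61.54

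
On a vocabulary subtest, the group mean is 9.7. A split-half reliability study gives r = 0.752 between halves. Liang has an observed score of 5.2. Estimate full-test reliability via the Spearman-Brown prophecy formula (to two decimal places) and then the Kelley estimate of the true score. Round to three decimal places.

5.830

Spearman-Brown: ρ = 2r/(1 + r) = 2(0.752)/(1 + 0.752) = 1.5040/1.752 = 0.8584 → 0.86
T̂ = ρX + (1 − ρ)μ
  = 0.86 × 5.2 + 0.14 × 9.7
  = 4.472 + 1.358
  = 5.8300
  ≈ 5.830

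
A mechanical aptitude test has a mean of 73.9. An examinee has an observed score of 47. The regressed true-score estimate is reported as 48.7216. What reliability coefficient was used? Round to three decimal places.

T̂ = ρX + (1 − ρ)μ  ⇒  T̂ − μ = ρ(X − μ)
ρ = (T̂ − μ)/(X − μ) = (48.7216 − 73.9) / (47 − 73.9) = -25.1784 / -26.9 = 0.93600

0.936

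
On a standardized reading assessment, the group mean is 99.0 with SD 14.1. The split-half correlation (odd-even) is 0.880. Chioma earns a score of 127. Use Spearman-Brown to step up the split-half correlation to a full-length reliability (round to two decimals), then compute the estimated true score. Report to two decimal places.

125.32

Spearman-Brown: ρ = 2r/(1 + r) = 2(0.880)/(1 + 0.880) = 1.7600/1.880 = 0.9362 → 0.94
Kelley's formula gives T̂ = 0.94·127 + 0.06·99.0 = 119.38 + 5.940 = 125.320.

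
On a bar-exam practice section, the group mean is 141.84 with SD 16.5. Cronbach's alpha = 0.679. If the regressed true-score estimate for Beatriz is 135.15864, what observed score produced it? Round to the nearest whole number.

132

T̂ = ρX + (1 − ρ)μ  ⇒  X = (T̂ − (1 − ρ)μ) / ρ
X = (135.15864 − 0.321 × 141.84) / 0.679 = (135.15864 − 45.53064) / 0.679 = 89.62800 / 0.679 = 132.00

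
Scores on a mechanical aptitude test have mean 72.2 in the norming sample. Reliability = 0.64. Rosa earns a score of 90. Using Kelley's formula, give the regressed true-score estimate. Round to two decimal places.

T̂ = 0.64(90) + 0.36(72.2) = 57.60 + 25.992 = 83.592 → 83.59

83.59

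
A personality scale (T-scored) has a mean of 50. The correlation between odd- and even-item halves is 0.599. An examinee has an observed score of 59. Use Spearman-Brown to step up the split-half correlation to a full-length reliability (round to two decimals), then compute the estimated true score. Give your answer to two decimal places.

Spearman-Brown: ρ = 2r/(1 + r) = 2(0.599)/(1 + 0.599) = 1.1980/1.599 = 0.7492 → 0.75
T̂ = 0.75(59) + 0.25(50) = 44.25 + 12.50 = 56.750 → 56.75

56.75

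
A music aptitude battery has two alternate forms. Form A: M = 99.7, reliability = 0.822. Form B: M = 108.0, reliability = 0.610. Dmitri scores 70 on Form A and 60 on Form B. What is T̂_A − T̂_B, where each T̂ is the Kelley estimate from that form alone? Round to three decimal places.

-3.433

T̂_A = 0.822(70) + 0.178(99.7) = 75.28660
T̂_B = 0.610(60) + 0.390(108.0) = 78.72000
T̂_A − T̂_B = -3.43340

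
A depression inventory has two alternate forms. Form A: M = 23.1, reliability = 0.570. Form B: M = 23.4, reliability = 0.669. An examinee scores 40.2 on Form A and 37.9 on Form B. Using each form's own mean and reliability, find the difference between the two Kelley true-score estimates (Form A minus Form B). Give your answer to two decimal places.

T̂_A = 0.570(40.2) + 0.430(23.1) = 32.8470
T̂_B = 0.669(37.9) + 0.331(23.4) = 33.1005
T̂_A − T̂_B = -0.2535

-0.25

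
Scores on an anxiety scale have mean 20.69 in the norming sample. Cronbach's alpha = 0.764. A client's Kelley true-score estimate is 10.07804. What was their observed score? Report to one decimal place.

6.8

T̂ = ρX + (1 − ρ)μ  ⇒  X = (T̂ − (1 − ρ)μ) / ρ
X = (10.07804 − 0.236 × 20.69) / 0.764 = (10.07804 − 4.88284) / 0.764 = 5.19520 / 0.764 = 6.800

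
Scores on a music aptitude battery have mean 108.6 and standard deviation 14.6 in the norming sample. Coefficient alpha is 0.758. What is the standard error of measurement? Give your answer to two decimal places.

SEM = SD · √(1 − ρ) = 14.6 × √0.242 = 14.6 × 0.4919 = 7.182

7.18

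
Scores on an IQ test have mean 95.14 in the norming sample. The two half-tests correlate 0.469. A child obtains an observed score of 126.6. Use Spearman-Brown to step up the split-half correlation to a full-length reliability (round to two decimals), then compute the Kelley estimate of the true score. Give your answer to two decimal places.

Spearman-Brown: ρ = 2r/(1 + r) = 2(0.469)/(1 + 0.469) = 0.9380/1.469 = 0.6385 → 0.64
Weight the observed score by reliability and the mean by (1 − reliability): T̂ = 0.64·126.6 + 0.36·95.14 = 81.024 + 34.2504 = 115.274.

115.27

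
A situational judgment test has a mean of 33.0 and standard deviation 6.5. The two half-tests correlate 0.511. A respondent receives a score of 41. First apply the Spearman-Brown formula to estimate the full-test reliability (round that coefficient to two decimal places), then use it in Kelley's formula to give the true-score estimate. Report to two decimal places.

Spearman-Brown: ρ = 2r/(1 + r) = 2(0.511)/(1 + 0.511) = 1.0220/1.511 = 0.6764 → 0.68
T̂ = 0.68(41) + 0.32(33.0) = 27.88 + 10.560 = 38.440 → 38.44

38.44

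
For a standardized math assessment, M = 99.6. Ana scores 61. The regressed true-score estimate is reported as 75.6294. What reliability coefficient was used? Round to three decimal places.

T̂ = ρX + (1 − ρ)μ  ⇒  T̂ − μ = ρ(X − μ)
ρ = (T̂ − μ)/(X − μ) = (75.6294 − 99.6) / (61 − 99.6) = -23.9706 / -38.6 = 0.62100

0.621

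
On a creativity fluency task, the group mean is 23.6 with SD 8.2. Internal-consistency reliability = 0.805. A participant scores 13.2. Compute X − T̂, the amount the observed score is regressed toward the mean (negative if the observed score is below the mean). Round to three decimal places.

T̂ = ρX + (1 − ρ)μ
  = 0.805 × 13.2 + 0.195 × 23.6
  = 10.6260 + 4.6020
  = 15.22800
  ≈ 15.2280
X − T̂ = 13.2 − 15.2280 = -2.0280 → -2.028

-2.028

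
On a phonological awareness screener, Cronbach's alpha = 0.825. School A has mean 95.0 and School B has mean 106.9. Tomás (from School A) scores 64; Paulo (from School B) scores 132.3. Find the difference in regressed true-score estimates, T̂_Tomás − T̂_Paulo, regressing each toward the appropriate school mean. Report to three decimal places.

-58.430

T̂_Tomás = 0.825(64) + 0.175(95.0) = 69.42500
T̂_Paulo = 0.825(132.3) + 0.175(106.9) = 127.85500
Difference = 69.42500 − 127.85500 = -58.43000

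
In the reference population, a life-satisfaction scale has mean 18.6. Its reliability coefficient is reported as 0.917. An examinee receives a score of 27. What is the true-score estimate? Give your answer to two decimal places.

T̂ = ρX + (1 − ρ)μ
  = 0.917 × 27 + 0.083 × 18.6
  = 24.759 + 1.5438
  = 26.303
  ≈ 26.30

26.30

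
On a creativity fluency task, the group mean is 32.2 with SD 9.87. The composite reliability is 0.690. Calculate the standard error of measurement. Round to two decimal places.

5.50

SEM = SD · √(1 − ρ) = 9.87 × √0.310 = 9.87 × 0.5568 = 5.495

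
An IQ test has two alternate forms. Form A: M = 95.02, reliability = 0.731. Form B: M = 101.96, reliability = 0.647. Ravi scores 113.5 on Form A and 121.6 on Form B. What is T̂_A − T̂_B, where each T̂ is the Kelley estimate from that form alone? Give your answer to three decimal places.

T̂_A = 0.731(113.5) + 0.269(95.02) = 108.52888
T̂_B = 0.647(121.6) + 0.353(101.96) = 114.66708
T̂_A − T̂_B = -6.13820

-6.138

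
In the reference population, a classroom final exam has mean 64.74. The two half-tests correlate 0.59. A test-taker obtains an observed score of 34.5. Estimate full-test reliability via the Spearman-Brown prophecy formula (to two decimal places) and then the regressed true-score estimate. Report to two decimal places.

Spearman-Brown: ρ = 2r/(1 + r) = 2(0.59)/(1 + 0.59) = 1.180/1.59 = 0.7421 → 0.74
Weight the observed score by reliability and the mean by (1 − reliability): T̂ = 0.74·34.5 + 0.26·64.74 = 25.530 + 16.8324 = 42.362.

42.36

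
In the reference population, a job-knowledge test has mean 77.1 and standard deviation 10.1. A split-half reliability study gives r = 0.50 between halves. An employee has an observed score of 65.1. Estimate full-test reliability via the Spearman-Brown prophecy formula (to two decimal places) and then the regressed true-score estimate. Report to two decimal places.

Spearman-Brown: ρ = 2r/(1 + r) = 2(0.50)/(1 + 0.50) = 1.000/1.50 = 0.6667 → 0.67
T̂ = ρX + (1 − ρ)μ
  = 0.67 × 65.1 + 0.33 × 77.1
  = 43.617 + 25.443
  = 69.060
  ≈ 69.06

69.06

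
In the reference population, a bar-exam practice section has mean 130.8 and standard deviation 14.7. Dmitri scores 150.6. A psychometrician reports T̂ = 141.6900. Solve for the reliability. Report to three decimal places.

0.550

T̂ = ρX + (1 − ρ)μ  ⇒  T̂ − μ = ρ(X − μ)
ρ = (T̂ − μ)/(X − μ) = (141.6900 − 130.8) / (150.6 − 130.8) = 10.8900 / 19.8 = 0.55000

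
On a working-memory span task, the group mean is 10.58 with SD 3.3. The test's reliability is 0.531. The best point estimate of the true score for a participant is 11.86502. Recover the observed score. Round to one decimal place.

T̂ = ρX + (1 − ρ)μ  ⇒  X = (T̂ − (1 − ρ)μ) / ρ
X = (11.86502 − 0.469 × 10.58) / 0.531 = (11.86502 − 4.96202) / 0.531 = 6.90300 / 0.531 = 13.000

13.0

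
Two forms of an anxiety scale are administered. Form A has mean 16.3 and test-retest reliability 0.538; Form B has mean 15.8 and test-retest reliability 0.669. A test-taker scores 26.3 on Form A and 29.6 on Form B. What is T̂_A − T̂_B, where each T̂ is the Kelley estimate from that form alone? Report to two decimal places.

-3.35

T̂_A = 0.538(26.3) + 0.462(16.3) = 21.6800
T̂_B = 0.669(29.6) + 0.331(15.8) = 25.0322
T̂_A − T̂_B = -3.3522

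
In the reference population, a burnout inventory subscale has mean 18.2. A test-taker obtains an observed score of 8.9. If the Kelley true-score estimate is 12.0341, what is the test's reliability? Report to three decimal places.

0.663

T̂ = ρX + (1 − ρ)μ  ⇒  T̂ − μ = ρ(X − μ)
ρ = (T̂ − μ)/(X − μ) = (12.0341 − 18.2) / (8.9 − 18.2) = -6.1659 / -9.3 = 0.66300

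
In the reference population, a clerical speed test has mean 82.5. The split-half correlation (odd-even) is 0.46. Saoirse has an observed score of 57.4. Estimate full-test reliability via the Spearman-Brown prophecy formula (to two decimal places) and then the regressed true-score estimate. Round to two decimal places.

66.69

Spearman-Brown: ρ = 2r/(1 + r) = 2(0.46)/(1 + 0.46) = 0.920/1.46 = 0.6301 → 0.63
T̂ = 0.63(57.4) + 0.37(82.5) = 36.162 + 30.525 = 66.687 → 66.69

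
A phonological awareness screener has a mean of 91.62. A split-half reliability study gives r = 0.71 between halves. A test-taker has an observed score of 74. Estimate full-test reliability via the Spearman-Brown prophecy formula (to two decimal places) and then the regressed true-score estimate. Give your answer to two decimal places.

Spearman-Brown: ρ = 2r/(1 + r) = 2(0.71)/(1 + 0.71) = 1.420/1.71 = 0.8304 → 0.83
Weight the observed score by reliability and the mean by (1 − reliability): T̂ = 0.83·74 + 0.17·91.62 = 61.42 + 15.5754 = 76.995.

77.00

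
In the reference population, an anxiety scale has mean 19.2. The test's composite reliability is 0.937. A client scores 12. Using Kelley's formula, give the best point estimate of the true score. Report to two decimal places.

Kelley's formula gives T̂ = 0.937·12 + 0.063·19.2 = 11.244 + 1.2096 = 12.454.

12.45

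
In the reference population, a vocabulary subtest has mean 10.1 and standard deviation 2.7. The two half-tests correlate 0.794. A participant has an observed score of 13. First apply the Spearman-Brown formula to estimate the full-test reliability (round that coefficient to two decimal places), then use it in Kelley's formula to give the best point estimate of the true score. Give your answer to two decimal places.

12.68

Spearman-Brown: ρ = 2r/(1 + r) = 2(0.794)/(1 + 0.794) = 1.5880/1.794 = 0.8852 → 0.89
T̂ = ρX + (1 − ρ)μ
  = 0.89 × 13 + 0.11 × 10.1
  = 11.57 + 1.111
  = 12.681
  ≈ 12.68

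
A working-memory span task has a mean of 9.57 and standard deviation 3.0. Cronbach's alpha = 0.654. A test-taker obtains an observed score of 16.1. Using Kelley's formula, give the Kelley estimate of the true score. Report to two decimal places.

T̂ = ρX + (1 − ρ)μ
  = 0.654 × 16.1 + 0.346 × 9.57
  = 10.5294 + 3.31122
  = 13.841
  ≈ 13.84

13.84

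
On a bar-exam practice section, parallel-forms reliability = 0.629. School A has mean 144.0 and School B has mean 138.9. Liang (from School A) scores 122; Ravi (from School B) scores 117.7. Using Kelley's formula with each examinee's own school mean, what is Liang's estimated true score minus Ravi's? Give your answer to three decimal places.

T̂_Liang = 0.629(122) + 0.371(144.0) = 130.16200
T̂_Ravi = 0.629(117.7) + 0.371(138.9) = 125.56520
Difference = 130.16200 − 125.56520 = 4.59680

4.597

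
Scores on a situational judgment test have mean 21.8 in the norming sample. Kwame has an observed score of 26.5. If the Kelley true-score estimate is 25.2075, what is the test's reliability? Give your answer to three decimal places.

0.725

T̂ = ρX + (1 − ρ)μ  ⇒  T̂ − μ = ρ(X − μ)
ρ = (T̂ − μ)/(X − μ) = (25.2075 − 21.8) / (26.5 − 21.8) = 3.4075 / 4.7 = 0.72500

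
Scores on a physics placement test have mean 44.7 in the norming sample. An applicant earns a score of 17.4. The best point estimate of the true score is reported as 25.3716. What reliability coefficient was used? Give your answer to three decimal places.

0.708

T̂ = ρX + (1 − ρ)μ  ⇒  T̂ − μ = ρ(X − μ)
ρ = (T̂ − μ)/(X − μ) = (25.3716 − 44.7) / (17.4 − 44.7) = -19.3284 / -27.3 = 0.70800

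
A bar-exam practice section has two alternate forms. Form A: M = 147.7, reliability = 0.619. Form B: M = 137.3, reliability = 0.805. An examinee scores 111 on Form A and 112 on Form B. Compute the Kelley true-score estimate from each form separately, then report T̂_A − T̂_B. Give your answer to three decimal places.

8.049

T̂_A = 0.619(111) + 0.381(147.7) = 124.98270
T̂_B = 0.805(112) + 0.195(137.3) = 116.93350
T̂_A − T̂_B = 8.04920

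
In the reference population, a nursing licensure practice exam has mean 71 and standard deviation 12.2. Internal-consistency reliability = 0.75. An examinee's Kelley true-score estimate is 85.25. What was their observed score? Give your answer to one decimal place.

90.0

T̂ = ρX + (1 − ρ)μ  ⇒  X = (T̂ − (1 − ρ)μ) / ρ
X = (85.25 − 0.25 × 71) / 0.75 = (85.25 − 17.75) / 0.75 = 67.50 / 0.75 = 90.000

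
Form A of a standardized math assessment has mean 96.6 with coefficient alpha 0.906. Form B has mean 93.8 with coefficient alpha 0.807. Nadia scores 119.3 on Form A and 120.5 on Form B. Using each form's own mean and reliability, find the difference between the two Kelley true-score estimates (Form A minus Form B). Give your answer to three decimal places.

1.819

T̂_A = 0.906(119.3) + 0.094(96.6) = 117.16620
T̂_B = 0.807(120.5) + 0.193(93.8) = 115.34690
T̂_A − T̂_B = 1.81930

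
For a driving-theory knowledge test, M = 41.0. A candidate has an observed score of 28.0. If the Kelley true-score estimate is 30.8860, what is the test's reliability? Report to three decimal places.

0.778

T̂ = ρX + (1 − ρ)μ  ⇒  T̂ − μ = ρ(X − μ)
ρ = (T̂ − μ)/(X − μ) = (30.8860 − 41.0) / (28.0 − 41.0) = -10.1140 / -13.0 = 0.77800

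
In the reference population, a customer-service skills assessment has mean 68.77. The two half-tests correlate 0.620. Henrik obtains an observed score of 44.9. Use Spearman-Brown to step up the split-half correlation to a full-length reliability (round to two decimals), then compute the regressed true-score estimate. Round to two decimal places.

Spearman-Brown: ρ = 2r/(1 + r) = 2(0.620)/(1 + 0.620) = 1.2400/1.620 = 0.7654 → 0.77
Kelley's formula gives T̂ = 0.77·44.9 + 0.23·68.77 = 34.573 + 15.8171 = 50.390.

50.39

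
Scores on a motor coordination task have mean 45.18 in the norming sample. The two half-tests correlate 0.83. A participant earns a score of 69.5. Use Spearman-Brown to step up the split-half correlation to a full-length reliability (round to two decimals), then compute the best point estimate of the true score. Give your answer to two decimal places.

67.31

Spearman-Brown: ρ = 2r/(1 + r) = 2(0.83)/(1 + 0.83) = 1.660/1.83 = 0.9071 → 0.91
T̂ = ρX + (1 − ρ)μ
  = 0.91 × 69.5 + 0.09 × 45.18
  = 63.245 + 4.0662
  = 67.311
  ≈ 67.31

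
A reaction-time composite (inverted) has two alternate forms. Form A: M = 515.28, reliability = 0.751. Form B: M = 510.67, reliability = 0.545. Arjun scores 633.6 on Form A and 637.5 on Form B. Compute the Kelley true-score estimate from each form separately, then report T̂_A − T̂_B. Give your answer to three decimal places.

24.346

T̂_A = 0.751(633.6) + 0.249(515.28) = 604.13832
T̂_B = 0.545(637.5) + 0.455(510.67) = 579.79235
T̂_A − T̂_B = 24.34597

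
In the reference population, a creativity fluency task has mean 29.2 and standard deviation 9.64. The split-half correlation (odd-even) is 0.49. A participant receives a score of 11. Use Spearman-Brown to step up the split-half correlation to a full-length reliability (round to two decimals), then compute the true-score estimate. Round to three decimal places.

Spearman-Brown: ρ = 2r/(1 + r) = 2(0.49)/(1 + 0.49) = 0.980/1.49 = 0.6577 → 0.66
Weight the observed score by reliability and the mean by (1 − reliability): T̂ = 0.66·11 + 0.34·29.2 = 7.26 + 9.928 = 17.1880.

17.188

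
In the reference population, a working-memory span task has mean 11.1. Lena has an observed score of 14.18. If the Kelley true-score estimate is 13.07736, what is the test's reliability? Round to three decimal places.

T̂ = ρX + (1 − ρ)μ  ⇒  T̂ − μ = ρ(X − μ)
ρ = (T̂ − μ)/(X − μ) = (13.07736 − 11.1) / (14.18 − 11.1) = 1.97736 / 3.08 = 0.64200

0.642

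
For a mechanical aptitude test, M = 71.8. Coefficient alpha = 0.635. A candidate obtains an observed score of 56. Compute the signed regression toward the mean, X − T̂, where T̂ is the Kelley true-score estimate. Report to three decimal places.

-5.767

T̂ = 0.635(56) + 0.365(71.8) = 35.560 + 26.2070 = 61.76700 → 61.7670
X − T̂ = 56 − 61.7670 = -5.7670 → -5.767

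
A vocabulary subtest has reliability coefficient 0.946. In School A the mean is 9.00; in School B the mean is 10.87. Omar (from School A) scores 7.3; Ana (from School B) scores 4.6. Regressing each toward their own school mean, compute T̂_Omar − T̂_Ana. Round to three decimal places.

T̂_Omar = 0.946(7.3) + 0.054(9.00) = 7.39180
T̂_Ana = 0.946(4.6) + 0.054(10.87) = 4.93858
Difference = 7.39180 − 4.93858 = 2.45322

2.453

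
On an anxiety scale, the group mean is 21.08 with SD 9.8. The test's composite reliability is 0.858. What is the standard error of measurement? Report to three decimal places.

SEM = SD · √(1 − ρ) = 9.8 × √0.142 = 9.8 × 0.3768 = 3.6929

3.693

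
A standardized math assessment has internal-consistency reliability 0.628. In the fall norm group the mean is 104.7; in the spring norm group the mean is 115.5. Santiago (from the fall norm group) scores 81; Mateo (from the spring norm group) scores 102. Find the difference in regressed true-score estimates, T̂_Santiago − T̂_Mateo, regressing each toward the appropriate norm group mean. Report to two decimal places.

-17.21

T̂_Santiago = 0.628(81) + 0.372(104.7) = 89.8164
T̂_Mateo = 0.628(102) + 0.372(115.5) = 107.0220
Difference = 89.8164 − 107.0220 = -17.2056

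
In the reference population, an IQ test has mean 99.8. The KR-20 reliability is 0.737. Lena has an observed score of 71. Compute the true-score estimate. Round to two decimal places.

Weight the observed score by reliability and the mean by (1 − reliability): T̂ = 0.737·71 + 0.263·99.8 = 52.327 + 26.2474 = 78.574.

78.57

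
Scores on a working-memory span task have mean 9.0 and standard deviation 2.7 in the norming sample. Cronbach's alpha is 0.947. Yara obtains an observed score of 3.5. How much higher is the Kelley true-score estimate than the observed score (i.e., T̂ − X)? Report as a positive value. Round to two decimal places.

Weight the observed score by reliability and the mean by (1 − reliability): T̂ = 0.947·3.5 + 0.053·9.0 = 3.3145 + 0.4770 = 3.7915.
T̂ − X = 3.792 − 3.5 = 0.292 → 0.29

0.29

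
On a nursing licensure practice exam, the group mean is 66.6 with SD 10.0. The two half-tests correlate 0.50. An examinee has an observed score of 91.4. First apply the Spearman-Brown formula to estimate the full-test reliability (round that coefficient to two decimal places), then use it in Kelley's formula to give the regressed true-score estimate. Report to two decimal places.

83.22

Spearman-Brown: ρ = 2r/(1 + r) = 2(0.50)/(1 + 0.50) = 1.000/1.50 = 0.6667 → 0.67
Regress the observed score toward the mean by the unreliability: T̂ = 0.67·91.4 + 0.33·66.6 = 61.238 + 21.978 = 83.216.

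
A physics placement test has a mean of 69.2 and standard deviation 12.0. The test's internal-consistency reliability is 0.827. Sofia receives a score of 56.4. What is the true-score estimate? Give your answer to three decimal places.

T̂ = 0.827(56.4) + 0.173(69.2) = 46.6428 + 11.9716 = 58.6144 → 58.614

58.614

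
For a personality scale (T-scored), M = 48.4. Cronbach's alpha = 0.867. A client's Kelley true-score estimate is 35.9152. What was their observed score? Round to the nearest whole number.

T̂ = ρX + (1 − ρ)μ  ⇒  X = (T̂ − (1 − ρ)μ) / ρ
X = (35.9152 − 0.133 × 48.4) / 0.867 = (35.9152 − 6.4372) / 0.867 = 29.4780 / 0.867 = 34.00

34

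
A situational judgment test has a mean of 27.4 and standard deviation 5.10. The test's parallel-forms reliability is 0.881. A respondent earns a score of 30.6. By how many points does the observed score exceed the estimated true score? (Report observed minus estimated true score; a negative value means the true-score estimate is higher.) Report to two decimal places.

T̂ = 0.881(30.6) + 0.119(27.4) = 26.9586 + 3.2606 = 30.2192 → 30.219
X − T̂ = 30.6 − 30.219 = 0.381 → 0.38

0.38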